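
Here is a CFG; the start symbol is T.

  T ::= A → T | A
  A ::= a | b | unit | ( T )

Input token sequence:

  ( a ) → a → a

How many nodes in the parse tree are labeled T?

[T [A ( [T [A a]] )] → [T [A a] → [T [A a]]]]

4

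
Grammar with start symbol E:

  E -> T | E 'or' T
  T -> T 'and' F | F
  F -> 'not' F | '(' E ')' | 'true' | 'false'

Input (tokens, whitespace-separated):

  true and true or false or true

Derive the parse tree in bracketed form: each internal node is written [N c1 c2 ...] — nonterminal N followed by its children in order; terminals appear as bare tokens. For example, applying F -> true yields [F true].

E
E or T
E or T or T
T or T or T
T and F or T or T
F and F or T or T
true and F or T or T
true and true or T or T
true and true or F or T
true and true or false or T
true and true or false or F
true and true or false or true

[E [E [E [T [T [F true]] and [F true]]] or [T [F false]]] or [T [F true]]]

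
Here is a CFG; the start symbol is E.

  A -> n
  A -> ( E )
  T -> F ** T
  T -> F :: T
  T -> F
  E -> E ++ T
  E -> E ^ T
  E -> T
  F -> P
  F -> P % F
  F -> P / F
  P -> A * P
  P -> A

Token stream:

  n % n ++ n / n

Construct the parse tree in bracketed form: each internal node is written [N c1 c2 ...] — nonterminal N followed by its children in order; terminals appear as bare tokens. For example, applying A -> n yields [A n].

[E [E [T [F [P [A n]] % [F [P [A n]]]]]] ++ [T [F [P [A n]] / [F [P [A n]]]]]]

E
E ++ T
T ++ T
F ++ T
P % F ++ T
A % F ++ T
n % F ++ T
n % P ++ T
n % A ++ T
n % n ++ T
n % n ++ F
n % n ++ P / F
n % n ++ A / F
n % n ++ n / F
n % n ++ n / P
n % n ++ n / A
n % n ++ n / n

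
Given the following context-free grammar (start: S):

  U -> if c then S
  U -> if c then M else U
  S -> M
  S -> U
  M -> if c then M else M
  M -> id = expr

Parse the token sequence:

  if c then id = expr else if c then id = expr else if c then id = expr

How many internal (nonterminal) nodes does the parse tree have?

8

[S [U if c then [M id = expr] else [U if c then [M id = expr] else [U if c then [S [M id = expr]]]]]]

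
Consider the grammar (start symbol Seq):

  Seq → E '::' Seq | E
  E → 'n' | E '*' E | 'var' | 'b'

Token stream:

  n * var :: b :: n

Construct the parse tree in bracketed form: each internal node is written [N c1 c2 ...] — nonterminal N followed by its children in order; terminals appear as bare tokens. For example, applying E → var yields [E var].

Seq
E :: Seq
E * E :: Seq
n * E :: Seq
n * var :: Seq
n * var :: E :: Seq
n * var :: b :: Seq
n * var :: b :: E
n * var :: b :: n

[Seq [E [E n] * [E var]] :: [Seq [E b] :: [Seq [E n]]]]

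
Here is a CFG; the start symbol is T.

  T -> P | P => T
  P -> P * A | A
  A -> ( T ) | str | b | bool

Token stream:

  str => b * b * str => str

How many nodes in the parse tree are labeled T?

3

[T [P [A str]] => [T [P [P [P [A b]] * [A b]] * [A str]] => [T [P [A str]]]]]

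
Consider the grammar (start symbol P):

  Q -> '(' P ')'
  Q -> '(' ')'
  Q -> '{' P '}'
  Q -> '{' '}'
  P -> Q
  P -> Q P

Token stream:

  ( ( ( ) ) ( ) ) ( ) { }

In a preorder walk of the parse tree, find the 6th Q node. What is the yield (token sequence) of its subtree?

[P [Q ( [P [Q ( [P [Q ( )]] )] [P [Q ( )]]] )] [P [Q ( )] [P [Q { }]]]]

{ }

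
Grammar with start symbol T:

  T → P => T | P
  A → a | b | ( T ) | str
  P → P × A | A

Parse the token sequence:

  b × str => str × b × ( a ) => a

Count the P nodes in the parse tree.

[T [P [P [A b]] × [A str]] => [T [P [P [P [A str]] × [A b]] × [A ( [T [P [A a]]] )]] => [T [P [A a]]]]]

7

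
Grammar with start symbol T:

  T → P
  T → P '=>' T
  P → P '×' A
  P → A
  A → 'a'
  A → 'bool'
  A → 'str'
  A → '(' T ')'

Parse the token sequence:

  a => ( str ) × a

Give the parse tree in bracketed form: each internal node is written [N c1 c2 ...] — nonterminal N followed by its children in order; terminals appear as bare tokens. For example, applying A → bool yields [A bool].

T
P => T
A => T
a => T
a => P
a => P × A
a => A × A
a => ( T ) × A
a => ( P ) × A
a => ( A ) × A
a => ( str ) × A
a => ( str ) × a

[T [P [A a]] => [T [P [P [A ( [T [P [A str]]] )]] × [A a]]]]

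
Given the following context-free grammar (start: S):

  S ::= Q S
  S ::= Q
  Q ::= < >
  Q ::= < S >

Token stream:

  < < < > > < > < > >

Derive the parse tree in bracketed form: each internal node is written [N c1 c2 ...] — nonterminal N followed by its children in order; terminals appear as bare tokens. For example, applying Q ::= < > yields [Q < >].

S
Q
< S >
< Q S >
< < S > S >
< < Q > S >
< < < > > S >
< < < > > Q S >
< < < > > < > S >
< < < > > < > Q >
< < < > > < > < > >

[S [Q < [S [Q < [S [Q < >]] >] [S [Q < >] [S [Q < >]]]] >]]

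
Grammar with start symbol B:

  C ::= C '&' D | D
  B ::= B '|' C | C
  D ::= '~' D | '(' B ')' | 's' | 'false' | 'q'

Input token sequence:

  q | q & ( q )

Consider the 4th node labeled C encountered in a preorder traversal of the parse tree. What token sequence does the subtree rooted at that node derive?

q

[B [B [C [D q]]] | [C [C [D q]] & [D ( [B [C [D q]]] )]]]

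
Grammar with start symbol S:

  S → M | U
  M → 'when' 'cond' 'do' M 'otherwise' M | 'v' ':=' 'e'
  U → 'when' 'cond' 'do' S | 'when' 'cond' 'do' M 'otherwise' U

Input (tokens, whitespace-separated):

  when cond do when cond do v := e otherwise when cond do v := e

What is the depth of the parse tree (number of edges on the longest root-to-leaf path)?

[S [U when cond do [S [U when cond do [M v := e] otherwise [U when cond do [S [M v := e]]]]]]]

7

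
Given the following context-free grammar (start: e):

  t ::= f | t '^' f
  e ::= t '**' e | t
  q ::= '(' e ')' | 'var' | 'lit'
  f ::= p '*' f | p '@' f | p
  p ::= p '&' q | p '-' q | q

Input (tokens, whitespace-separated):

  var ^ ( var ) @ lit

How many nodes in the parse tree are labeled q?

[e [t [t [f [p [q var]]]] ^ [f [p [q ( [e [t [f [p [q var]]]]] )]] @ [f [p [q lit]]]]]]

4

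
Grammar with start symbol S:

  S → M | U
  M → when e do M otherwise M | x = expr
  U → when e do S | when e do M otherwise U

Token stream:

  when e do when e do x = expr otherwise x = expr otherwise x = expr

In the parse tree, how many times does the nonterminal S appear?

[S [M when e do [M when e do [M x = expr] otherwise [M x = expr]] otherwise [M x = expr]]]

1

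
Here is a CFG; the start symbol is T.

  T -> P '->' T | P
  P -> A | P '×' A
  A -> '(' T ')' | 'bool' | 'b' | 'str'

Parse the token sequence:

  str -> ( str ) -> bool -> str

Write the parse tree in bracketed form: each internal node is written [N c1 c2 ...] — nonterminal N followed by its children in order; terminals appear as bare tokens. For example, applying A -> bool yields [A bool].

T
P -> T
A -> T
str -> T
str -> P -> T
str -> A -> T
str -> ( T ) -> T
str -> ( P ) -> T
str -> ( A ) -> T
str -> ( str ) -> T
str -> ( str ) -> P -> T
str -> ( str ) -> A -> T
str -> ( str ) -> bool -> T
str -> ( str ) -> bool -> P
str -> ( str ) -> bool -> A
str -> ( str ) -> bool -> str

[T [P [A str]] -> [T [P [A ( [T [P [A str]]] )]] -> [T [P [A bool]] -> [T [P [A str]]]]]]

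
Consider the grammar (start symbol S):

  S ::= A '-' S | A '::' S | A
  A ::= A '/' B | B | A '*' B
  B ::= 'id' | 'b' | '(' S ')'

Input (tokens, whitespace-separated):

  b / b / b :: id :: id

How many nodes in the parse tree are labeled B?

5

[S [A [A [A [B b]] / [B b]] / [B b]] :: [S [A [B id]] :: [S [A [B id]]]]]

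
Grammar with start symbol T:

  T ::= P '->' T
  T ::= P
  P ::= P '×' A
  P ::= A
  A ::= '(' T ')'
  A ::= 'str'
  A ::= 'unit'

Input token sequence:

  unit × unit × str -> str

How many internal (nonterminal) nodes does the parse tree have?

[T [P [P [P [A unit]] × [A unit]] × [A str]] -> [T [P [A str]]]]

10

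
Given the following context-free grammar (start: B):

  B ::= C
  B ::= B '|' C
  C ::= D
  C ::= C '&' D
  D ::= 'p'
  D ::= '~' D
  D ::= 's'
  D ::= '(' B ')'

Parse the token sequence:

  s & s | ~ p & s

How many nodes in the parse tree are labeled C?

[B [B [C [C [D s]] & [D s]]] | [C [C [D ~ [D p]]] & [D s]]]

4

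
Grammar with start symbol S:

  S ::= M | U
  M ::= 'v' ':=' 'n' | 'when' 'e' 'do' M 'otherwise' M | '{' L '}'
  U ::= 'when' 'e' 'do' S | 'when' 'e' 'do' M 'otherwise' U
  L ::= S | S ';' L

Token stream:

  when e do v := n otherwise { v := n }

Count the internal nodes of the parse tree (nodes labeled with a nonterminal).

7

[S [M when e do [M v := n] otherwise [M { [L [S [M v := n]]] }]]]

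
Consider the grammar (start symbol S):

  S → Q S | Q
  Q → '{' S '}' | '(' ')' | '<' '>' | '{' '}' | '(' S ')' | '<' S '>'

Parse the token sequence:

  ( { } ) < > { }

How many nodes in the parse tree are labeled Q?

4

[S [Q ( [S [Q { }]] )] [S [Q < >] [S [Q { }]]]]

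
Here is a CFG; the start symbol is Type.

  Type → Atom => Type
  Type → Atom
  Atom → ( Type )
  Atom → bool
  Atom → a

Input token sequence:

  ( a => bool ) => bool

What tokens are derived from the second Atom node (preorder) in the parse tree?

a

[Type [Atom ( [Type [Atom a] => [Type [Atom bool]]] )] => [Type [Atom bool]]]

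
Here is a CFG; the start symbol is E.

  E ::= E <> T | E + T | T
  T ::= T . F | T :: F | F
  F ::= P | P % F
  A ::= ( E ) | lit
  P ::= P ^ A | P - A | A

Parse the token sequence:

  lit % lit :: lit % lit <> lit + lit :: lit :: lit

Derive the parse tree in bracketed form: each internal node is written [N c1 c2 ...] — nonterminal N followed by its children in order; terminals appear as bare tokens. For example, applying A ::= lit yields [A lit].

[E [E [E [T [T [F [P [A lit]] % [F [P [A lit]]]]] :: [F [P [A lit]] % [F [P [A lit]]]]]] <> [T [F [P [A lit]]]]] + [T [T [T [F [P [A lit]]]] :: [F [P [A lit]]]] :: [F [P [A lit]]]]]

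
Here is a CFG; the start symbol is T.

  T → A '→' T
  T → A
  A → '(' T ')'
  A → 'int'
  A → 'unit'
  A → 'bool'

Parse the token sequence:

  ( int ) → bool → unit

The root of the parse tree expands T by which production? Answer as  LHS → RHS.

T → A '→' T

[T [A ( [T [A int]] )] → [T [A bool] → [T [A unit]]]]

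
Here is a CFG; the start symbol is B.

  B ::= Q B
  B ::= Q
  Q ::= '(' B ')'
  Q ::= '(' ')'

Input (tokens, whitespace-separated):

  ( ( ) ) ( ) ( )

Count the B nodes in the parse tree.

[B [Q ( [B [Q ( )]] )] [B [Q ( )] [B [Q ( )]]]]

4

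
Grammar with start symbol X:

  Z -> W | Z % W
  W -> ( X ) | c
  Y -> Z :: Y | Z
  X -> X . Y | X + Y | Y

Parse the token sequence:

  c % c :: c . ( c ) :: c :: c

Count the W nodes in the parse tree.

7

[X [X [Y [Z [Z [W c]] % [W c]] :: [Y [Z [W c]]]]] . [Y [Z [W ( [X [Y [Z [W c]]]] )]] :: [Y [Z [W c]] :: [Y [Z [W c]]]]]]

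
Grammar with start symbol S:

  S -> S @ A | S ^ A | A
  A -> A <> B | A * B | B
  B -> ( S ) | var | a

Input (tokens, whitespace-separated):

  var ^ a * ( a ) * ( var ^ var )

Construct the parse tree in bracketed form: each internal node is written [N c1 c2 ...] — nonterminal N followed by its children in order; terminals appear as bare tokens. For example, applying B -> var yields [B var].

S
S ^ A
A ^ A
B ^ A
var ^ A
var ^ A * B
var ^ A * B * B
var ^ B * B * B
var ^ a * B * B
var ^ a * ( S ) * B
var ^ a * ( A ) * B
var ^ a * ( B ) * B
var ^ a * ( a ) * B
var ^ a * ( a ) * ( S )
var ^ a * ( a ) * ( S ^ A )
var ^ a * ( a ) * ( A ^ A )
var ^ a * ( a ) * ( B ^ A )
var ^ a * ( a ) * ( var ^ A )
var ^ a * ( a ) * ( var ^ B )
var ^ a * ( a ) * ( var ^ var )

[S [S [A [B var]]] ^ [A [A [A [B a]] * [B ( [S [A [B a]]] )]] * [B ( [S [S [A [B var]]] ^ [A [B var]]] )]]]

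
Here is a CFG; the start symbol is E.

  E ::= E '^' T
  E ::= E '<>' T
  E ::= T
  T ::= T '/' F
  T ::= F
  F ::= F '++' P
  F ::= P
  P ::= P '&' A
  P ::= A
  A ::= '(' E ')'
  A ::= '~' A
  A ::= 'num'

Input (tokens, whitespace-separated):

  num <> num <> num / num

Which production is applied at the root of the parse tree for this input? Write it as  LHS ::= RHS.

E ::= E '<>' T

[E [E [E [T [F [P [A num]]]]] <> [T [F [P [A num]]]]] <> [T [T [F [P [A num]]]] / [F [P [A num]]]]]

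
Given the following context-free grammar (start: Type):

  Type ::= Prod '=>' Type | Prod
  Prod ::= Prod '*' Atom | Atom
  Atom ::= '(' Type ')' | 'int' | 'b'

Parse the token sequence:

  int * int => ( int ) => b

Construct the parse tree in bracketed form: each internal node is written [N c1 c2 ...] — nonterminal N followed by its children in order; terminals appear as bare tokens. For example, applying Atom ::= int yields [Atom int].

Type
Prod => Type
Prod * Atom => Type
Atom * Atom => Type
int * Atom => Type
int * int => Type
int * int => Prod => Type
int * int => Atom => Type
int * int => ( Type ) => Type
int * int => ( Prod ) => Type
int * int => ( Atom ) => Type
int * int => ( int ) => Type
int * int => ( int ) => Prod
int * int => ( int ) => Atom
int * int => ( int ) => b

[Type [Prod [Prod [Atom int]] * [Atom int]] => [Type [Prod [Atom ( [Type [Prod [Atom int]]] )]] => [Type [Prod [Atom b]]]]]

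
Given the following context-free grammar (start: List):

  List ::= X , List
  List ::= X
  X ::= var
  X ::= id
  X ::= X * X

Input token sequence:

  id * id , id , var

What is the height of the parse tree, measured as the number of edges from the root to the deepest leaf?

[List [X [X id] * [X id]] , [List [X id] , [List [X var]]]]

4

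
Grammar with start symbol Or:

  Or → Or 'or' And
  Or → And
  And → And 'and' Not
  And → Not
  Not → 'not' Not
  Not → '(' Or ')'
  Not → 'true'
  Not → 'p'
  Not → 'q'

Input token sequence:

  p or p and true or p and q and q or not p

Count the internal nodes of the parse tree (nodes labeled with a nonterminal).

19

[Or [Or [Or [Or [And [Not p]]] or [And [And [Not p]] and [Not true]]] or [And [And [And [Not p]] and [Not q]] and [Not q]]] or [And [Not not [Not p]]]]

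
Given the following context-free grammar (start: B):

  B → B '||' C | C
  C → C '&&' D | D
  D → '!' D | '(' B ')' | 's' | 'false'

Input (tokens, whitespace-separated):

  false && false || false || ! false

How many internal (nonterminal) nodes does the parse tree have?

[B [B [B [C [C [D false]] && [D false]]] || [C [D false]]] || [C [D ! [D false]]]]

12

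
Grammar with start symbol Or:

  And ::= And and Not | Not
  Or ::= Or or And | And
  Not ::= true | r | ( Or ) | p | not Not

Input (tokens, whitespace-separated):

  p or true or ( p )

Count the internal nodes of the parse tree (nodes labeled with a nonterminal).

[Or [Or [Or [And [Not p]]] or [And [Not true]]] or [And [Not ( [Or [And [Not p]]] )]]]

12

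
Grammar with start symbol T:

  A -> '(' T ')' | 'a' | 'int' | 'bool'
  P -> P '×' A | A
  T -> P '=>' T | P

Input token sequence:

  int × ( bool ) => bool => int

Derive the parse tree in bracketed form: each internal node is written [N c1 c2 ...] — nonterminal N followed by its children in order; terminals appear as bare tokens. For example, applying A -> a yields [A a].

[T [P [P [A int]] × [A ( [T [P [A bool]]] )]] => [T [P [A bool]] => [T [P [A int]]]]]

T
P => T
P × A => T
A × A => T
int × A => T
int × ( T ) => T
int × ( P ) => T
int × ( A ) => T
int × ( bool ) => T
int × ( bool ) => P => T
int × ( bool ) => A => T
int × ( bool ) => bool => T
int × ( bool ) => bool => P
int × ( bool ) => bool => A
int × ( bool ) => bool => int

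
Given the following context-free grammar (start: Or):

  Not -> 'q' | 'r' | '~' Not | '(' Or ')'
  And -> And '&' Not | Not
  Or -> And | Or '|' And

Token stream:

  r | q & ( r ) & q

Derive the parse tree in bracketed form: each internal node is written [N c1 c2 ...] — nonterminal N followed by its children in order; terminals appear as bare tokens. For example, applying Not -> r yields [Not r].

Or
Or | And
And | And
Not | And
r | And
r | And & Not
r | And & Not & Not
r | Not & Not & Not
r | q & Not & Not
r | q & ( Or ) & Not
r | q & ( And ) & Not
r | q & ( Not ) & Not
r | q & ( r ) & Not
r | q & ( r ) & q

[Or [Or [And [Not r]]] | [And [And [And [Not q]] & [Not ( [Or [And [Not r]]] )]] & [Not q]]]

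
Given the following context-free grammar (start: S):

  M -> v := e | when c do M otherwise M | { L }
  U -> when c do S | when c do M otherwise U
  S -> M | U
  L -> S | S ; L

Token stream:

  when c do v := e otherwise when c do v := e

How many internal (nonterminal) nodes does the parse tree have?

[S [U when c do [M v := e] otherwise [U when c do [S [M v := e]]]]]

6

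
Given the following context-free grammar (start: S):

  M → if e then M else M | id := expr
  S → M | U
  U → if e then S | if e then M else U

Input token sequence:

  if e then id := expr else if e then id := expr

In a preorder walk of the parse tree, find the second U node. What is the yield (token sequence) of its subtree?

if e then id := expr

[S [U if e then [M id := expr] else [U if e then [S [M id := expr]]]]]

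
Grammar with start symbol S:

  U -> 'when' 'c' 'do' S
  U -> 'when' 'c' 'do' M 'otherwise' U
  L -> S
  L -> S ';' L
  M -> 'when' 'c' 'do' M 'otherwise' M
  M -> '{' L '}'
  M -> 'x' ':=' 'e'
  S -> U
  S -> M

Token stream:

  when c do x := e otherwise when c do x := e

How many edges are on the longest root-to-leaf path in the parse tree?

5

[S [U when c do [M x := e] otherwise [U when c do [S [M x := e]]]]]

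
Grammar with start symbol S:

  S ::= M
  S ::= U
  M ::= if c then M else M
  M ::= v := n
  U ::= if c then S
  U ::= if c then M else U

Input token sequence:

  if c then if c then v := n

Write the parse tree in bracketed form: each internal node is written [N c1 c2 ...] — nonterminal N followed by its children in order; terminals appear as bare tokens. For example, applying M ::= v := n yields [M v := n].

S
U
if c then S
if c then U
if c then if c then S
if c then if c then M
if c then if c then v := n

[S [U if c then [S [U if c then [S [M v := n]]]]]]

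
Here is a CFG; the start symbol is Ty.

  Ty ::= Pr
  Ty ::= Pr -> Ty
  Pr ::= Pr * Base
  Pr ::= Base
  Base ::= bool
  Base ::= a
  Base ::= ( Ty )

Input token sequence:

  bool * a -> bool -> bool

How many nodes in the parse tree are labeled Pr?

[Ty [Pr [Pr [Base bool]] * [Base a]] -> [Ty [Pr [Base bool]] -> [Ty [Pr [Base bool]]]]]

4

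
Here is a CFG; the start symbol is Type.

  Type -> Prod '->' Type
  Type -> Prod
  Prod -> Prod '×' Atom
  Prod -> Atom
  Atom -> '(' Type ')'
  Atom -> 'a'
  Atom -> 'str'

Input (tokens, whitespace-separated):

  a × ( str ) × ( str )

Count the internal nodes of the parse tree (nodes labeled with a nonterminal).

[Type [Prod [Prod [Prod [Atom a]] × [Atom ( [Type [Prod [Atom str]]] )]] × [Atom ( [Type [Prod [Atom str]]] )]]]

13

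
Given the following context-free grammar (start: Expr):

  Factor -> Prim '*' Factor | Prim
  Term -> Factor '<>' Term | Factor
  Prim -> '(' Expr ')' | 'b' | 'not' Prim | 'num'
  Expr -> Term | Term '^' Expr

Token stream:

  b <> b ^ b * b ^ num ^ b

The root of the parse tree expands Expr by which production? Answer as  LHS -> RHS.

[Expr [Term [Factor [Prim b]] <> [Term [Factor [Prim b]]]] ^ [Expr [Term [Factor [Prim b] * [Factor [Prim b]]]] ^ [Expr [Term [Factor [Prim num]]] ^ [Expr [Term [Factor [Prim b]]]]]]]

Expr -> Term '^' Expr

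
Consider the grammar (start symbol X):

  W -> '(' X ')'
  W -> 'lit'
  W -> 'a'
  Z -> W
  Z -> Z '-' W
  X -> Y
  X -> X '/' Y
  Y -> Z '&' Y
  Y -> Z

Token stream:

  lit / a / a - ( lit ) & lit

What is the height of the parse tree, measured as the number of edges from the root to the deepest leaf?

8

[X [X [X [Y [Z [W lit]]]] / [Y [Z [W a]]]] / [Y [Z [Z [W a]] - [W ( [X [Y [Z [W lit]]]] )]] & [Y [Z [W lit]]]]]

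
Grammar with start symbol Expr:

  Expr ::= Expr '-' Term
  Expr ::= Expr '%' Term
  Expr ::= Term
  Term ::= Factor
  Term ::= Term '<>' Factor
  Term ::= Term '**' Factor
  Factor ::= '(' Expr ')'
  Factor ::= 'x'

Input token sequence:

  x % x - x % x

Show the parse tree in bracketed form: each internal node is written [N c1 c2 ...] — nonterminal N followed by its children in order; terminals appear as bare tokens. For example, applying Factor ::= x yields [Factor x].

Expr
Expr % Term
Expr - Term % Term
Expr % Term - Term % Term
Term % Term - Term % Term
Factor % Term - Term % Term
x % Term - Term % Term
x % Factor - Term % Term
x % x - Term % Term
x % x - Factor % Term
x % x - x % Term
x % x - x % Factor
x % x - x % x

[Expr [Expr [Expr [Expr [Term [Factor x]]] % [Term [Factor x]]] - [Term [Factor x]]] % [Term [Factor x]]]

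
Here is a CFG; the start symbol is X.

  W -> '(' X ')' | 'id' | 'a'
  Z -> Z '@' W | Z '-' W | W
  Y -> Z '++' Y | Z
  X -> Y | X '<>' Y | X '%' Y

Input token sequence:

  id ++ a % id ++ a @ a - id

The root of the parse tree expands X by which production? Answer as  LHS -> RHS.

X -> X '%' Y

[X [X [Y [Z [W id]] ++ [Y [Z [W a]]]]] % [Y [Z [W id]] ++ [Y [Z [Z [Z [W a]] @ [W a]] - [W id]]]]]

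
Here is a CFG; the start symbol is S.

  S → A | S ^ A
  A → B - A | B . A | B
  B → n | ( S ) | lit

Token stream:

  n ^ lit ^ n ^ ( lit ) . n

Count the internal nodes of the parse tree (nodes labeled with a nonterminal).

[S [S [S [S [A [B n]]] ^ [A [B lit]]] ^ [A [B n]]] ^ [A [B ( [S [A [B lit]]] )] . [A [B n]]]]

17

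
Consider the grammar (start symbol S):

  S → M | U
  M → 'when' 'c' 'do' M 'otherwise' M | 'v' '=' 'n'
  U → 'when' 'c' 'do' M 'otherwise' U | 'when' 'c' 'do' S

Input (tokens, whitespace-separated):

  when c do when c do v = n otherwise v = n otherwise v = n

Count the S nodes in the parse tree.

1

[S [M when c do [M when c do [M v = n] otherwise [M v = n]] otherwise [M v = n]]]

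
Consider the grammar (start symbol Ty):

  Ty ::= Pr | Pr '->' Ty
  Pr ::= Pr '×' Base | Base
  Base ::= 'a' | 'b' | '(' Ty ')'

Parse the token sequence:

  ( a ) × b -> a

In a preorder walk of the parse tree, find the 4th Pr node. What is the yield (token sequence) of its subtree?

[Ty [Pr [Pr [Base ( [Ty [Pr [Base a]]] )]] × [Base b]] -> [Ty [Pr [Base a]]]]

a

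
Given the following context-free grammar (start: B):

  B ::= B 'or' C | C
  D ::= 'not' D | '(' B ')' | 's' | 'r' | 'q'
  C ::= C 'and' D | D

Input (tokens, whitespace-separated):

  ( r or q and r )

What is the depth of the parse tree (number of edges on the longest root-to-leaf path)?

[B [C [D ( [B [B [C [D r]]] or [C [C [D q]] and [D r]]] )]]]

7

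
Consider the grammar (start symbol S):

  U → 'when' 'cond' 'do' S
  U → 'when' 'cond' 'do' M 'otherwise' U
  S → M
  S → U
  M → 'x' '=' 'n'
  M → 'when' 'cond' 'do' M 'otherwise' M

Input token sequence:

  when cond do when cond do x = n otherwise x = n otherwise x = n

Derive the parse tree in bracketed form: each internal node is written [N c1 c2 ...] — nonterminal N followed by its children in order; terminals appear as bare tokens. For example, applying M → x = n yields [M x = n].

[S [M when cond do [M when cond do [M x = n] otherwise [M x = n]] otherwise [M x = n]]]

S
M
when cond do M otherwise M
when cond do when cond do M otherwise M otherwise M
when cond do when cond do x = n otherwise M otherwise M
when cond do when cond do x = n otherwise x = n otherwise M
when cond do when cond do x = n otherwise x = n otherwise x = n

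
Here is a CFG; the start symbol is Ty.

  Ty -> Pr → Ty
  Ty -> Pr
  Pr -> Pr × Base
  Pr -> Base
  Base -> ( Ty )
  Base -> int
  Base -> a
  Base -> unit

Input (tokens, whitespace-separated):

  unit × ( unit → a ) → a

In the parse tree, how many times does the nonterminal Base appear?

5

[Ty [Pr [Pr [Base unit]] × [Base ( [Ty [Pr [Base unit]] → [Ty [Pr [Base a]]]] )]] → [Ty [Pr [Base a]]]]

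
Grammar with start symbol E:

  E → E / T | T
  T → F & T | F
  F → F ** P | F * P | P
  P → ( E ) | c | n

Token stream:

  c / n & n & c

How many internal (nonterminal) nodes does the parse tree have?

14

[E [E [T [F [P c]]]] / [T [F [P n]] & [T [F [P n]] & [T [F [P c]]]]]]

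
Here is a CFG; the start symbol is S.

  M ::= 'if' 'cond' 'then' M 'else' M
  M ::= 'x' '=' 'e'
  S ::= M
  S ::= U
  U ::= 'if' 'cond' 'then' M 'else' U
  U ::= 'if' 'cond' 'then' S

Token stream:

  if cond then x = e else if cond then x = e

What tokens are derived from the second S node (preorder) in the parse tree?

[S [U if cond then [M x = e] else [U if cond then [S [M x = e]]]]]

x = e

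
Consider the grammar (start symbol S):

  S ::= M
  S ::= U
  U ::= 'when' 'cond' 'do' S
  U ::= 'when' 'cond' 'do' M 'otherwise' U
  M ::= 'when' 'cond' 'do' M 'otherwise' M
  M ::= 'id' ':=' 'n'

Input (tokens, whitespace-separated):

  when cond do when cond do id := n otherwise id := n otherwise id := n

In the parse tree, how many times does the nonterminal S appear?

[S [M when cond do [M when cond do [M id := n] otherwise [M id := n]] otherwise [M id := n]]]

1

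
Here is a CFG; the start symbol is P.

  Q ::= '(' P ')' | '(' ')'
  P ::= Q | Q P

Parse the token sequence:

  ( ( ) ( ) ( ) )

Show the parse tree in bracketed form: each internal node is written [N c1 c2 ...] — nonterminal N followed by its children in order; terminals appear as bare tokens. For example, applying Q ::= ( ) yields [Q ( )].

[P [Q ( [P [Q ( )] [P [Q ( )] [P [Q ( )]]]] )]]

P
Q
( P )
( Q P )
( ( ) P )
( ( ) Q P )
( ( ) ( ) P )
( ( ) ( ) Q )
( ( ) ( ) ( ) )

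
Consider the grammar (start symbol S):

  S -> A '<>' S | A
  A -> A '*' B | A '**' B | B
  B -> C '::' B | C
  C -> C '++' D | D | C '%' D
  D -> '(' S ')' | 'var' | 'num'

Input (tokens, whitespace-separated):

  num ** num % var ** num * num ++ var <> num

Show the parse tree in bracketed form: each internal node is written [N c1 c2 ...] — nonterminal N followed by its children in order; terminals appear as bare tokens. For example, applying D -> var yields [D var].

[S [A [A [A [A [B [C [D num]]]] ** [B [C [C [D num]] % [D var]]]] ** [B [C [D num]]]] * [B [C [C [D num]] ++ [D var]]]] <> [S [A [B [C [D num]]]]]]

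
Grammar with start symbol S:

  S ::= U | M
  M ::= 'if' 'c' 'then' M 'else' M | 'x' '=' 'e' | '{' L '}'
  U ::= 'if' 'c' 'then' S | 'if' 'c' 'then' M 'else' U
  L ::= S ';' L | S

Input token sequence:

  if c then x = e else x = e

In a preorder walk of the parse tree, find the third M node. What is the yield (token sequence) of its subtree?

x = e

[S [M if c then [M x = e] else [M x = e]]]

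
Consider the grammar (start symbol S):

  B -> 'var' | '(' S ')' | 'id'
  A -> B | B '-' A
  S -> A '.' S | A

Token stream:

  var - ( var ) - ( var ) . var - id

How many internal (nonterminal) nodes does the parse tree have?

[S [A [B var] - [A [B ( [S [A [B var]]] )] - [A [B ( [S [A [B var]]] )]]]] . [S [A [B var] - [A [B id]]]]]

18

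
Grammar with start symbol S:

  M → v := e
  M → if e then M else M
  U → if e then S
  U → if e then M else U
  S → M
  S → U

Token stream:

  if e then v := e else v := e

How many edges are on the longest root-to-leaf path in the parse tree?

3

[S [M if e then [M v := e] else [M v := e]]]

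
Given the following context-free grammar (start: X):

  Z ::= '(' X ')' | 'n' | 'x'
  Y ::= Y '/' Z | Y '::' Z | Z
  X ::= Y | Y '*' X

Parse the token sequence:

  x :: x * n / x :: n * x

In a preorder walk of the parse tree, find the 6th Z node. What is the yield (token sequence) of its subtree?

x

[X [Y [Y [Z x]] :: [Z x]] * [X [Y [Y [Y [Z n]] / [Z x]] :: [Z n]] * [X [Y [Z x]]]]]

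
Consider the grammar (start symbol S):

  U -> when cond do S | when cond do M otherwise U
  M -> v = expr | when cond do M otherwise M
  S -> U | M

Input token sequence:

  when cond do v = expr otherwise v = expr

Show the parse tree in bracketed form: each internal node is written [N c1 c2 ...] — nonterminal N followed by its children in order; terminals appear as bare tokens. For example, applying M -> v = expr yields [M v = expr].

S
M
when cond do M otherwise M
when cond do v = expr otherwise M
when cond do v = expr otherwise v = expr

[S [M when cond do [M v = expr] otherwise [M v = expr]]]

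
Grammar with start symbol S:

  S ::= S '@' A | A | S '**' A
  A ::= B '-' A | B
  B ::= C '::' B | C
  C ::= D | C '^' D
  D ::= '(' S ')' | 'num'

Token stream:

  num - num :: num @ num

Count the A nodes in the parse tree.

[S [S [A [B [C [D num]]] - [A [B [C [D num]] :: [B [C [D num]]]]]]] @ [A [B [C [D num]]]]]

3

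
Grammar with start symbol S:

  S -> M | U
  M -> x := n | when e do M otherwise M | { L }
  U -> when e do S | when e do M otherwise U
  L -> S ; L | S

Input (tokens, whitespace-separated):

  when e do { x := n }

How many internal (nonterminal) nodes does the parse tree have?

[S [U when e do [S [M { [L [S [M x := n]]] }]]]]

7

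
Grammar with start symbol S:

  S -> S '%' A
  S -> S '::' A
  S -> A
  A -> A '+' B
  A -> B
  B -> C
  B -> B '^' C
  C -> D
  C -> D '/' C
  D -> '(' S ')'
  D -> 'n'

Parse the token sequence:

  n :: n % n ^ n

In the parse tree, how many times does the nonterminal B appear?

[S [S [S [A [B [C [D n]]]]] :: [A [B [C [D n]]]]] % [A [B [B [C [D n]]] ^ [C [D n]]]]]

4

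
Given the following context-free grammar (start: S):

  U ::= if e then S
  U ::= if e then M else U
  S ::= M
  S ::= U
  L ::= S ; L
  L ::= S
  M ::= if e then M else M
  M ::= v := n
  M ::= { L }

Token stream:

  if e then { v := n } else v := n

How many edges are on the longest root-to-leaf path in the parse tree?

[S [M if e then [M { [L [S [M v := n]]] }] else [M v := n]]]

6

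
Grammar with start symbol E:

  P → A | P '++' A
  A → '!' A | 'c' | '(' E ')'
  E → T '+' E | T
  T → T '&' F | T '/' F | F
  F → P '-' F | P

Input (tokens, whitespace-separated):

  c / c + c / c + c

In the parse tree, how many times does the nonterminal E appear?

3

[E [T [T [F [P [A c]]]] / [F [P [A c]]]] + [E [T [T [F [P [A c]]]] / [F [P [A c]]]] + [E [T [F [P [A c]]]]]]]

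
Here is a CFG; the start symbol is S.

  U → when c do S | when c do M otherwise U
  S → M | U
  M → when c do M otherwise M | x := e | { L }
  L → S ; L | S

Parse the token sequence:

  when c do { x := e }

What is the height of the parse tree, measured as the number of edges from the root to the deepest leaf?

[S [U when c do [S [M { [L [S [M x := e]]] }]]]]

7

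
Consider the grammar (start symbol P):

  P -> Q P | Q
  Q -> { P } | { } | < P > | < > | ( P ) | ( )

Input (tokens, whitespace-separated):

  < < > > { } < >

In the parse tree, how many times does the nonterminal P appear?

[P [Q < [P [Q < >]] >] [P [Q { }] [P [Q < >]]]]

4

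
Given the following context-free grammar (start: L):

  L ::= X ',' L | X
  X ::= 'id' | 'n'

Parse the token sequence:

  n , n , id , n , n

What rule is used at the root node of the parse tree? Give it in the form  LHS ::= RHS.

L ::= X ',' L

[L [X n] , [L [X n] , [L [X id] , [L [X n] , [L [X n]]]]]]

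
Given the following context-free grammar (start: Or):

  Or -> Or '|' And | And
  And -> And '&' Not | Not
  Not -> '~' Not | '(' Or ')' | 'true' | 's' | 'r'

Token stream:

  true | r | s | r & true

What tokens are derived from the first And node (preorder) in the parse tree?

[Or [Or [Or [Or [And [Not true]]] | [And [Not r]]] | [And [Not s]]] | [And [And [Not r]] & [Not true]]]

true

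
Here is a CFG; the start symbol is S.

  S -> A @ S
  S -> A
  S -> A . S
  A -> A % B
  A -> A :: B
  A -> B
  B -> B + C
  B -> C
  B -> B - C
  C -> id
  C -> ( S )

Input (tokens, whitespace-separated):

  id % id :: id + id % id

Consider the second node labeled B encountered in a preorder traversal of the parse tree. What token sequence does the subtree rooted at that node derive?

[S [A [A [A [A [B [C id]]] % [B [C id]]] :: [B [B [C id]] + [C id]]] % [B [C id]]]]

id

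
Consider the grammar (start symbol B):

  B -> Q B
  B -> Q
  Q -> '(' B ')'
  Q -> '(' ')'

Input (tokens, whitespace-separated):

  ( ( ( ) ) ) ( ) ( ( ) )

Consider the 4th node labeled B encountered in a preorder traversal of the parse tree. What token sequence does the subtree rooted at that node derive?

( ) ( ( ) )

[B [Q ( [B [Q ( [B [Q ( )]] )]] )] [B [Q ( )] [B [Q ( [B [Q ( )]] )]]]]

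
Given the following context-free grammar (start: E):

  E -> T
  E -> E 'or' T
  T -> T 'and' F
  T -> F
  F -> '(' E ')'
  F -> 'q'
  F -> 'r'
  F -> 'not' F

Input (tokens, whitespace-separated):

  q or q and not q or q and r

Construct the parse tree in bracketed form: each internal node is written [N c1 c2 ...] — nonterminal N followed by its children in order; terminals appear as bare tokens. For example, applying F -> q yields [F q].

E
E or T
E or T or T
T or T or T
F or T or T
q or T or T
q or T and F or T
q or F and F or T
q or q and F or T
q or q and not F or T
q or q and not q or T
q or q and not q or T and F
q or q and not q or F and F
q or q and not q or q and F
q or q and not q or q and r

[E [E [E [T [F q]]] or [T [T [F q]] and [F not [F q]]]] or [T [T [F q]] and [F r]]]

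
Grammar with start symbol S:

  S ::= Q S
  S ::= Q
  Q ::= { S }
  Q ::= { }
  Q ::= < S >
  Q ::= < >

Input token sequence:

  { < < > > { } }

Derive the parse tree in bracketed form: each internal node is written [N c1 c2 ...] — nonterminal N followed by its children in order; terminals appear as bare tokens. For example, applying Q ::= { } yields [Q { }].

[S [Q { [S [Q < [S [Q < >]] >] [S [Q { }]]] }]]

S
Q
{ S }
{ Q S }
{ < S > S }
{ < Q > S }
{ < < > > S }
{ < < > > Q }
{ < < > > { } }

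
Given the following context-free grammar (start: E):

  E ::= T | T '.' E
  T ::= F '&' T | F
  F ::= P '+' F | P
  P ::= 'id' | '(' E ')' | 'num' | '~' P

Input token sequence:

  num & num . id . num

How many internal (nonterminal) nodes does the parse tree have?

15

[E [T [F [P num]] & [T [F [P num]]]] . [E [T [F [P id]]] . [E [T [F [P num]]]]]]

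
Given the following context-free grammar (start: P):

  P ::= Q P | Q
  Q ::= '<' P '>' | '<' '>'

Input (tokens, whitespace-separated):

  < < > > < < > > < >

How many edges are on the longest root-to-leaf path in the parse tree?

5

[P [Q < [P [Q < >]] >] [P [Q < [P [Q < >]] >] [P [Q < >]]]]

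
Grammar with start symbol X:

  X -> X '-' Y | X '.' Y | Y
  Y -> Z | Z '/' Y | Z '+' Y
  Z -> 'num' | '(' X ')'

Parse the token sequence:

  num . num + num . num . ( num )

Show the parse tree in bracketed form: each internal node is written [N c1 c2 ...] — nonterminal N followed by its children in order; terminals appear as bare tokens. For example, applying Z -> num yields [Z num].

[X [X [X [X [Y [Z num]]] . [Y [Z num] + [Y [Z num]]]] . [Y [Z num]]] . [Y [Z ( [X [Y [Z num]]] )]]]

X
X . Y
X . Y . Y
X . Y . Y . Y
Y . Y . Y . Y
Z . Y . Y . Y
num . Y . Y . Y
num . Z + Y . Y . Y
num . num + Y . Y . Y
num . num + Z . Y . Y
num . num + num . Y . Y
num . num + num . Z . Y
num . num + num . num . Y
num . num + num . num . Z
num . num + num . num . ( X )
num . num + num . num . ( Y )
num . num + num . num . ( Z )
num . num + num . num . ( num )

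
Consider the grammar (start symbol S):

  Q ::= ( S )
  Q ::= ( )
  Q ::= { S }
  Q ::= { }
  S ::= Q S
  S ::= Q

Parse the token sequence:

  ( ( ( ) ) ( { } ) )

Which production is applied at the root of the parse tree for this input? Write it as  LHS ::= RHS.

S ::= Q

[S [Q ( [S [Q ( [S [Q ( )]] )] [S [Q ( [S [Q { }]] )]]] )]]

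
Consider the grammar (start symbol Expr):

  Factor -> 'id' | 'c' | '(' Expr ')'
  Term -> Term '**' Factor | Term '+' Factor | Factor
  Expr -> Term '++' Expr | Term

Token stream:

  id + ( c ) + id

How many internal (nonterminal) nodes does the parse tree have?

10

[Expr [Term [Term [Term [Factor id]] + [Factor ( [Expr [Term [Factor c]]] )]] + [Factor id]]]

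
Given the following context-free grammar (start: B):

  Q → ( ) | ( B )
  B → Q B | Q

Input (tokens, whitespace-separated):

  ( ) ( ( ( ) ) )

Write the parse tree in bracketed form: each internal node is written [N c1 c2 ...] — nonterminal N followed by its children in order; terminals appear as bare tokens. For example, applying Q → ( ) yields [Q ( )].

B
Q B
( ) B
( ) Q
( ) ( B )
( ) ( Q )
( ) ( ( B ) )
( ) ( ( Q ) )
( ) ( ( ( ) ) )

[B [Q ( )] [B [Q ( [B [Q ( [B [Q ( )]] )]] )]]]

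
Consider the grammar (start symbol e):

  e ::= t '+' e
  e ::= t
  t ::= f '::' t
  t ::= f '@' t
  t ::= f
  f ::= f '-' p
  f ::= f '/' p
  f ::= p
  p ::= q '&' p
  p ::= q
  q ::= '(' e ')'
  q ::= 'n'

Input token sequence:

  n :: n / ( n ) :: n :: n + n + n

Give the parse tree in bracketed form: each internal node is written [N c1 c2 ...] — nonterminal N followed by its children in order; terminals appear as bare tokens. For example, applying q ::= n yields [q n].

[e [t [f [p [q n]]] :: [t [f [f [p [q n]]] / [p [q ( [e [t [f [p [q n]]]]] )]]] :: [t [f [p [q n]]] :: [t [f [p [q n]]]]]]] + [e [t [f [p [q n]]]] + [e [t [f [p [q n]]]]]]]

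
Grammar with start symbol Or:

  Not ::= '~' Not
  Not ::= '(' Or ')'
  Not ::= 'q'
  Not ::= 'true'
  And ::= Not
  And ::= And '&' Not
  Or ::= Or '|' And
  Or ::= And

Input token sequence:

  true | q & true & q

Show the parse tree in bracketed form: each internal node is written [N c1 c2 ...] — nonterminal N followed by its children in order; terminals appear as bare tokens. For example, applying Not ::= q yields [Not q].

[Or [Or [And [Not true]]] | [And [And [And [Not q]] & [Not true]] & [Not q]]]

Or
Or | And
And | And
Not | And
true | And
true | And & Not
true | And & Not & Not
true | Not & Not & Not
true | q & Not & Not
true | q & true & Not
true | q & true & q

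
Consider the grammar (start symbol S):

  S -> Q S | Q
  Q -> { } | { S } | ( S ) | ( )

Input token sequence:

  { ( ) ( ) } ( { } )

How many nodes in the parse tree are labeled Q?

5

[S [Q { [S [Q ( )] [S [Q ( )]]] }] [S [Q ( [S [Q { }]] )]]]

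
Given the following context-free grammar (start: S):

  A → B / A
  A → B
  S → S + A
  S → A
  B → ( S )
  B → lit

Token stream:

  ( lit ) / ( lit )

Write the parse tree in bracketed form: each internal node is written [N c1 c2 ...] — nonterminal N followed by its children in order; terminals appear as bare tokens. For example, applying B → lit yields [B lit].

[S [A [B ( [S [A [B lit]]] )] / [A [B ( [S [A [B lit]]] )]]]]

S
A
B / A
( S ) / A
( A ) / A
( B ) / A
( lit ) / A
( lit ) / B
( lit ) / ( S )
( lit ) / ( A )
( lit ) / ( B )
( lit ) / ( lit )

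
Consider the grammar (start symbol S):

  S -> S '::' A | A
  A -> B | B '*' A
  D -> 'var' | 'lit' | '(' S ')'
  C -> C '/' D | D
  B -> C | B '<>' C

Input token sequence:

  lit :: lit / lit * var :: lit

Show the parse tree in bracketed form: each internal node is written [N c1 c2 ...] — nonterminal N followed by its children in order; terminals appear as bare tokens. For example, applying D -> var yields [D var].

S
S :: A
S :: A :: A
A :: A :: A
B :: A :: A
C :: A :: A
D :: A :: A
lit :: A :: A
lit :: B * A :: A
lit :: C * A :: A
lit :: C / D * A :: A
lit :: D / D * A :: A
lit :: lit / D * A :: A
lit :: lit / lit * A :: A
lit :: lit / lit * B :: A
lit :: lit / lit * C :: A
lit :: lit / lit * D :: A
lit :: lit / lit * var :: A
lit :: lit / lit * var :: B
lit :: lit / lit * var :: C
lit :: lit / lit * var :: D
lit :: lit / lit * var :: lit

[S [S [S [A [B [C [D lit]]]]] :: [A [B [C [C [D lit]] / [D lit]]] * [A [B [C [D var]]]]]] :: [A [B [C [D lit]]]]]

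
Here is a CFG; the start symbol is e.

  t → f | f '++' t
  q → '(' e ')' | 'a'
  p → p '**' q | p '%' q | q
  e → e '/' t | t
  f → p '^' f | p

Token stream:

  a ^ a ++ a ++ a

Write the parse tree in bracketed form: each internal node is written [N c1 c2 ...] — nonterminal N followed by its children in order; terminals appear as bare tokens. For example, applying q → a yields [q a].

e
t
f ++ t
p ^ f ++ t
q ^ f ++ t
a ^ f ++ t
a ^ p ++ t
a ^ q ++ t
a ^ a ++ t
a ^ a ++ f ++ t
a ^ a ++ p ++ t
a ^ a ++ q ++ t
a ^ a ++ a ++ t
a ^ a ++ a ++ f
a ^ a ++ a ++ p
a ^ a ++ a ++ q
a ^ a ++ a ++ a

[e [t [f [p [q a]] ^ [f [p [q a]]]] ++ [t [f [p [q a]]] ++ [t [f [p [q a]]]]]]]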